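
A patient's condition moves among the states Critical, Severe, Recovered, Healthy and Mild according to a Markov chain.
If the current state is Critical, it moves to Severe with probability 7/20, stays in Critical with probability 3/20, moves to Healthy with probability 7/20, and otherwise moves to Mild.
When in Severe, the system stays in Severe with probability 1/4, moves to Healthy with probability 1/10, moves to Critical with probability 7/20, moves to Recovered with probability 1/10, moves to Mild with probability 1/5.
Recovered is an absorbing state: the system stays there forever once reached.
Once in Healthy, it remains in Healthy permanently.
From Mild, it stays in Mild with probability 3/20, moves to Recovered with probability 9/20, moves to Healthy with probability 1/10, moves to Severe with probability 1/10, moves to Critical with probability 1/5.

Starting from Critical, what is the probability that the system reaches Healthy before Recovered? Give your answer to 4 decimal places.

Let h(s) be the probability of absorption at Healthy starting from transient state s. Then h(Healthy) = 1 and h(Recovered) = 0. By first-step analysis:
h(Critical) = 0.15·h(Critical) + 0.35·h(Severe) + 0.35·1 + 0.15·h(Mild)
h(Severe) = 0.35·h(Critical) + 0.25·h(Severe) + 0.1·0 + 0.1·1 + 0.2·h(Mild)
h(Mild) = 0.2·h(Critical) + 0.1·h(Severe) + 0.45·0 + 0.1·1 + 0.15·h(Mild)
Solving: h(Critical) = 0.7009, h(Severe) = 0.5531, h(Mild) = 0.3476.
Starting from Critical, the probability is 0.7009.

0.7009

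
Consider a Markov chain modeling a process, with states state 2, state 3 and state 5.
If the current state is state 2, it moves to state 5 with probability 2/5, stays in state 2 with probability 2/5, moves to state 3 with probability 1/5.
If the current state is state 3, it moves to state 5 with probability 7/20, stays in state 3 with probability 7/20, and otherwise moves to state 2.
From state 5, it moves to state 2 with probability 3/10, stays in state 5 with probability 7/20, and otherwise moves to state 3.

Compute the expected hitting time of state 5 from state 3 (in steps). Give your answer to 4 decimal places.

2.7273

Let t(s) be the expected number of steps to first reach state 5 from state s, with t(state 5) = 0. Conditioning on the first step:
t(state 2) = 1 + 0.4·t(state 2) + 0.2·t(state 3)
t(state 3) = 1 + 0.3·t(state 2) + 0.35·t(state 3)
Solving: t(state 2) = 2.5758, t(state 3) = 2.7273.
Expected steps from state 3 to state 5: 2.7273.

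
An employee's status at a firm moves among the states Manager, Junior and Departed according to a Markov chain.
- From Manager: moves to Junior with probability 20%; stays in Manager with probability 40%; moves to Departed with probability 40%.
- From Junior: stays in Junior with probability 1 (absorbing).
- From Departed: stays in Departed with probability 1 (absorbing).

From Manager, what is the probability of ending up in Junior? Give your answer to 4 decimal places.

0.3333

Let h(s) be the probability of absorption at Junior starting from transient state s. Then h(Junior) = 1 and h(Departed) = 0. By first-step analysis:
h(Manager) = 0.4·h(Manager) + 0.2·1 + 0.4·0
Solving: h(Manager) = 0.3333.
Starting from Manager, the probability is 0.3333.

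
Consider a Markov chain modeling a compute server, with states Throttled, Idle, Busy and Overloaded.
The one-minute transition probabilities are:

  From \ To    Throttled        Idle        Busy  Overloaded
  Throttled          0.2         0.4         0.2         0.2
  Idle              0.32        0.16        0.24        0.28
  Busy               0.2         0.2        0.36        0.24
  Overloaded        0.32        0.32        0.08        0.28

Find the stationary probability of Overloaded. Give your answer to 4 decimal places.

Let the stationary distribution be π with π = πP and π_1 + π_2 + π_3 + π_4 = 1.
π_1 = 0.2·π_1 + 0.32·π_2 + 0.2·π_3 + 0.32·π_4
π_2 = 0.4·π_1 + 0.16·π_2 + 0.2·π_3 + 0.32·π_4
π_3 = 0.2·π_1 + 0.24·π_2 + 0.36·π_3 + 0.08·π_4
Solving with the normalization constraint gives π = (0.2627, 0.2717, 0.2153, 0.2504).
So the stationary probability of Overloaded is 0.2504.

0.2504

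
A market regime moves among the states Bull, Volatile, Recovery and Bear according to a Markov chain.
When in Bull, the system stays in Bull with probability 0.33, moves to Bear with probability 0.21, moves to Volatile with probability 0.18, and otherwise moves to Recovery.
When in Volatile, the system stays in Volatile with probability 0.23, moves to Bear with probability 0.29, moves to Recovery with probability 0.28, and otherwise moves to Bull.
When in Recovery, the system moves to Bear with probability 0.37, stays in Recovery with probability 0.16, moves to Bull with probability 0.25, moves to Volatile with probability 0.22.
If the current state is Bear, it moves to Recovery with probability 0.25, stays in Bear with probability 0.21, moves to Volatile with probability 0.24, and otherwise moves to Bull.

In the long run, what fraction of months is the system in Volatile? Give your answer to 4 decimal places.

Let the stationary distribution be π with π = πP and π_1 + π_2 + π_3 + π_4 = 1.
π_1 = 0.33·π_1 + 0.2·π_2 + 0.25·π_3 + 0.3·π_4
π_2 = 0.18·π_1 + 0.23·π_2 + 0.22·π_3 + 0.24·π_4
π_3 = 0.28·π_1 + 0.28·π_2 + 0.16·π_3 + 0.25·π_4
Solving with the normalization constraint gives π = (0.2744, 0.2165, 0.2429, 0.2662).
So the stationary probability of Volatile is 0.2165.

0.2165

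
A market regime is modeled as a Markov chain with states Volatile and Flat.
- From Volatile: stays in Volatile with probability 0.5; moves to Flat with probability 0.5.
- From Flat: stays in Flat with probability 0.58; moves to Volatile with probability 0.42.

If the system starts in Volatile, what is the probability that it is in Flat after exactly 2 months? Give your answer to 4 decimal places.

Sum over the intermediate state after 1 month:
P = P(Volatile→Volatile)·P(Volatile→Flat) + P(Volatile→Flat)·P(Flat→Flat)
  = 0.5×0.5 + 0.5×0.58
  = 0.2500 + 0.2900 = 0.5400

0.5400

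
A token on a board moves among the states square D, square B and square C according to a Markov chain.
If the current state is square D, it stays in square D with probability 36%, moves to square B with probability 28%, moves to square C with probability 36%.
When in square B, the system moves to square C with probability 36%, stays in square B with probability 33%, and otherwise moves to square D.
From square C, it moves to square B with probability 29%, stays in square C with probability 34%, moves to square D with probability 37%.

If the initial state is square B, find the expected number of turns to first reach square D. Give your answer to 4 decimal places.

Let t(s) be the expected number of turns to first reach square D from state s, with t(square D) = 0. Conditioning on the first turn:
t(square B) = 1 + 0.33·t(square B) + 0.36·t(square C)
t(square C) = 1 + 0.29·t(square B) + 0.34·t(square C)
Solving: t(square B) = 3.0195, t(square C) = 2.8419.
Expected turns from square B to square D: 3.0195.

3.0195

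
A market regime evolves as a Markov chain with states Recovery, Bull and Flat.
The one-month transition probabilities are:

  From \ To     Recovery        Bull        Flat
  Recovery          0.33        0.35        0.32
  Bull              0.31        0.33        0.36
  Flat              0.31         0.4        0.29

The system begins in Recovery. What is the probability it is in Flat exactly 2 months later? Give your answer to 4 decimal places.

Sum over the intermediate state after 1 month:
P = P(Recovery→Recovery)·P(Recovery→Flat) + P(Recovery→Bull)·P(Bull→Flat) + P(Recovery→Flat)·P(Flat→Flat)
  = 0.33×0.32 + 0.35×0.36 + 0.32×0.29
  = 0.1056 + 0.1260 + 0.0928 = 0.3244

0.3244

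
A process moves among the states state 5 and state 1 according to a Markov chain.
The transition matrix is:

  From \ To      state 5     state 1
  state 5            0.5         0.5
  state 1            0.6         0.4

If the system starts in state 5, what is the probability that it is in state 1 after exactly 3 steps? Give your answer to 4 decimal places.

0.4550

Propagate the distribution vector 3 steps from state 5.
After 0 steps: (1.0000, 0.0000)
After 1 step: (0.5000, 0.5000)
After 2 steps: (0.5500, 0.4500)
After 3 steps: (0.5450, 0.4550)
P(in state 1 after 3 steps) = 0.4550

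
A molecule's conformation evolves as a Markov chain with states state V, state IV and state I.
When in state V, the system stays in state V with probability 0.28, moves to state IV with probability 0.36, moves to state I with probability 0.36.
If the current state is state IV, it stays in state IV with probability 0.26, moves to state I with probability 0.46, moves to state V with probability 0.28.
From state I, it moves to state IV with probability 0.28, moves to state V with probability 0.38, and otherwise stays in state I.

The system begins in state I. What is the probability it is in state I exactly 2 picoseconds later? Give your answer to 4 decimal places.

0.3812

Sum over the intermediate state after 1 picosecond:
P = P(state I→state V)·P(state V→state I) + P(state I→state IV)·P(state IV→state I) + P(state I→state I)·P(state I→state I)
  = 0.38×0.36 + 0.28×0.46 + 0.34×0.34
  = 0.1368 + 0.1288 + 0.1156 = 0.3812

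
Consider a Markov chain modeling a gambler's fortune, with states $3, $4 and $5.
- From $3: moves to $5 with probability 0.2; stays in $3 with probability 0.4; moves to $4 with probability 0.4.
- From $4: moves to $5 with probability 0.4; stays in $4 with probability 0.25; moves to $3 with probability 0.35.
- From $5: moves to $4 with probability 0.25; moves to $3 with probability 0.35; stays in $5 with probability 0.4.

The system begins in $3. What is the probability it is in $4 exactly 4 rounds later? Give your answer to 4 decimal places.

Propagate the distribution vector 4 rounds from $3.
After 0 rounds: (1.0000, 0.0000, 0.0000)
After 1 round: (0.4000, 0.4000, 0.2000)
After 2 rounds: (0.3700, 0.3100, 0.3200)
After 3 rounds: (0.3685, 0.3055, 0.3260)
After 4 rounds: (0.3684, 0.3053, 0.3263)
P(in $4 after 4 rounds) = 0.3053

0.3053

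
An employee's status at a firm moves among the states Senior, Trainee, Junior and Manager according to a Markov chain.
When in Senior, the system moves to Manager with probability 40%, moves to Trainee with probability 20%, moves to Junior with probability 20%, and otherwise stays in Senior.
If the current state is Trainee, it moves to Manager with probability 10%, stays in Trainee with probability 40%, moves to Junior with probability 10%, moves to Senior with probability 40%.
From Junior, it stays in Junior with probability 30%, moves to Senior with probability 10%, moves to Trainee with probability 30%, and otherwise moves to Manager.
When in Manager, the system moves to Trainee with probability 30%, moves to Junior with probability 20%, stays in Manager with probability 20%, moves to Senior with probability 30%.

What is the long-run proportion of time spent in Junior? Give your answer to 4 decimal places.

0.1885

Let the stationary distribution be π with π = πP and π_1 + π_2 + π_3 + π_4 = 1.
π_1 = 0.2·π_1 + 0.4·π_2 + 0.1·π_3 + 0.3·π_4
π_2 = 0.2·π_1 + 0.4·π_2 + 0.3·π_3 + 0.3·π_4
π_3 = 0.2·π_1 + 0.1·π_2 + 0.3·π_3 + 0.2·π_4
Solving with the normalization constraint gives π = (0.2661, 0.3038, 0.1885, 0.2417).
So the stationary probability of Junior is 0.1885.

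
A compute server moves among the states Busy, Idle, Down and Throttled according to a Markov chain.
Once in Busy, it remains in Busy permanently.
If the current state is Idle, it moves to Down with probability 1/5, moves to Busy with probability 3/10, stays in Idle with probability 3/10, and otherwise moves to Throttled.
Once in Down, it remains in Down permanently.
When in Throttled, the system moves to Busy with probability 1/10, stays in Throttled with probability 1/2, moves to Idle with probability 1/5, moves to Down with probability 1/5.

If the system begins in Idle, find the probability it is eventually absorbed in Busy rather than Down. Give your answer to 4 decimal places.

Let h(s) be the probability of absorption at Busy starting from transient state s. Then h(Busy) = 1 and h(Down) = 0. By first-step analysis:
h(Idle) = 0.3·1 + 0.3·h(Idle) + 0.2·0 + 0.2·h(Throttled)
h(Throttled) = 0.1·1 + 0.2·h(Idle) + 0.2·0 + 0.5·h(Throttled)
Solving: h(Idle) = 0.5484, h(Throttled) = 0.4194.
Starting from Idle, the probability is 0.5484.

0.5484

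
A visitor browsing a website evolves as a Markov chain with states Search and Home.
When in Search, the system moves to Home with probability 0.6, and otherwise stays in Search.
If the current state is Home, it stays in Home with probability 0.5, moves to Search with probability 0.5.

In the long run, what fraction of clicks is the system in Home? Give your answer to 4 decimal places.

Let the stationary distribution be π with π = πP and π_1 + π_2 = 1.
π_1 = 0.4·π_1 + 0.5·π_2
Solving with the normalization constraint gives π = (0.4545, 0.5455).
So the stationary probability of Home is 0.5455.

0.5455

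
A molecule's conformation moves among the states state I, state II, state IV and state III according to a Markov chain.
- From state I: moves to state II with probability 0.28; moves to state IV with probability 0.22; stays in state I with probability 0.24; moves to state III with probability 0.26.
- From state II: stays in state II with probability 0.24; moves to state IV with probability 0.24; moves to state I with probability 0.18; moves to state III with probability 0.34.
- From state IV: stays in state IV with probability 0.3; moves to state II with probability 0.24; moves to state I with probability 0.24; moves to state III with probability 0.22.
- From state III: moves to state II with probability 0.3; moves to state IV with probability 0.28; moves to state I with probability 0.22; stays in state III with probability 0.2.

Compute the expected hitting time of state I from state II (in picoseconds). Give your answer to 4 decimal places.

Let t(s) be the expected number of picoseconds to first reach state I from state s, with t(state I) = 0. Conditioning on the first picosecond:
t(state II) = 1 + 0.24·t(state II) + 0.24·t(state IV) + 0.34·t(state III)
t(state IV) = 1 + 0.24·t(state II) + 0.3·t(state IV) + 0.22·t(state III)
t(state III) = 1 + 0.3·t(state II) + 0.28·t(state IV) + 0.2·t(state III)
Solving: t(state II) = 4.8352, t(state IV) = 4.5495, t(state III) = 4.6556.
Expected picoseconds from state II to state I: 4.8352.

4.8352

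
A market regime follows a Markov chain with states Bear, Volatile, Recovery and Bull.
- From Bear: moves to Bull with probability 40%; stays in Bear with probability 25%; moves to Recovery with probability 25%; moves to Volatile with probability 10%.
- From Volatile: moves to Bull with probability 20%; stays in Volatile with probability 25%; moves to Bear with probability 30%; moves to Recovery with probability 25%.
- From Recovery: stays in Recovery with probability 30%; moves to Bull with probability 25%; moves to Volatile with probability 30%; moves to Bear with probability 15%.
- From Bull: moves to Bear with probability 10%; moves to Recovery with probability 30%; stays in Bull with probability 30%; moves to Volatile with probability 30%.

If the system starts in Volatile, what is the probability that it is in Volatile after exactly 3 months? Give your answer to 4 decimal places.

0.2471

Propagate the distribution vector 3 months from Volatile.
After 0 months: (0.0000, 1.0000, 0.0000, 0.0000)
After 1 month: (0.3000, 0.2500, 0.2500, 0.2000)
After 2 months: (0.2075, 0.2275, 0.2725, 0.2925)
After 3 months: (0.1903, 0.2471, 0.2783, 0.2844)
P(in Volatile after 3 months) = 0.2471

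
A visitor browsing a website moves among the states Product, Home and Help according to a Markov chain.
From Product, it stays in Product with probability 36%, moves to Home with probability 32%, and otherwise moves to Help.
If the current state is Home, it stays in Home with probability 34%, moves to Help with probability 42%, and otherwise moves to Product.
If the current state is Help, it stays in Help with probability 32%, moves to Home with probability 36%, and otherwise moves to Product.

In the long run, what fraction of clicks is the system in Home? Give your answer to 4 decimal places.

Let the stationary distribution be π with π = πP and π_1 + π_2 + π_3 = 1.
π_1 = 0.36·π_1 + 0.24·π_2 + 0.32·π_3
π_2 = 0.32·π_1 + 0.34·π_2 + 0.36·π_3
Solving with the normalization constraint gives π = (0.3049, 0.3410, 0.3541).
So the stationary probability of Home is 0.3410.

0.3410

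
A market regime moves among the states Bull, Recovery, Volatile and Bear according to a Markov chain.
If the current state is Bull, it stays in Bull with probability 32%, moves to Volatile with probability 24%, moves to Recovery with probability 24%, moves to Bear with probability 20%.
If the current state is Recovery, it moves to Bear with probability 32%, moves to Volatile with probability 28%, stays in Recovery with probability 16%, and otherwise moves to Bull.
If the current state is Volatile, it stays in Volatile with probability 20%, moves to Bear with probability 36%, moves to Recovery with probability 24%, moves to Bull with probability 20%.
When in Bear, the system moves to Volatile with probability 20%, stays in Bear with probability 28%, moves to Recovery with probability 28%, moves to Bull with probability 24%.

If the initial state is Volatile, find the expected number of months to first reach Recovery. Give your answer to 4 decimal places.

Let t(s) be the expected number of months to first reach Recovery from state s, with t(Recovery) = 0. Conditioning on the first month:
t(Bull) = 1 + 0.32·t(Bull) + 0.24·t(Volatile) + 0.2·t(Bear)
t(Volatile) = 1 + 0.2·t(Bull) + 0.2·t(Volatile) + 0.36·t(Bear)
t(Bear) = 1 + 0.24·t(Bull) + 0.2·t(Volatile) + 0.28·t(Bear)
Solving: t(Bull) = 3.9963, t(Volatile) = 3.9697, t(Bear) = 3.8237.
Expected months from Volatile to Recovery: 3.9697.

3.9697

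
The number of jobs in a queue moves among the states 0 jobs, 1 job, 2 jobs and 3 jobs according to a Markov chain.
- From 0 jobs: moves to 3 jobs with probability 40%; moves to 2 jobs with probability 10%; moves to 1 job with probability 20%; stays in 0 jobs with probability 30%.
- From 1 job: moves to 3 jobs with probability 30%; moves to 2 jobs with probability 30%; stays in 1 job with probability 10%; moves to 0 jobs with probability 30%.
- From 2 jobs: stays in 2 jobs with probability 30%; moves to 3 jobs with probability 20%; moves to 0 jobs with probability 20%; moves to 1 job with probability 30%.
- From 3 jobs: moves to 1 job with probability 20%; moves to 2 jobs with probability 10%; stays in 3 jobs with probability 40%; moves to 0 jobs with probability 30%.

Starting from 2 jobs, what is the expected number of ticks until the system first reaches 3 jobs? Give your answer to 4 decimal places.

3.6700

Let t(s) be the expected number of ticks to first reach 3 jobs from state s, with t(3 jobs) = 0. Conditioning on the first tick:
t(0 jobs) = 1 + 0.3·t(0 jobs) + 0.2·t(1 job) + 0.1·t(2 jobs)
t(1 job) = 1 + 0.3·t(0 jobs) + 0.1·t(1 job) + 0.3·t(2 jobs)
t(2 jobs) = 1 + 0.2·t(0 jobs) + 0.3·t(1 job) + 0.3·t(2 jobs)
Solving: t(0 jobs) = 2.8956, t(1 job) = 3.2997, t(2 jobs) = 3.6700.
Expected ticks from 2 jobs to 3 jobs: 3.6700.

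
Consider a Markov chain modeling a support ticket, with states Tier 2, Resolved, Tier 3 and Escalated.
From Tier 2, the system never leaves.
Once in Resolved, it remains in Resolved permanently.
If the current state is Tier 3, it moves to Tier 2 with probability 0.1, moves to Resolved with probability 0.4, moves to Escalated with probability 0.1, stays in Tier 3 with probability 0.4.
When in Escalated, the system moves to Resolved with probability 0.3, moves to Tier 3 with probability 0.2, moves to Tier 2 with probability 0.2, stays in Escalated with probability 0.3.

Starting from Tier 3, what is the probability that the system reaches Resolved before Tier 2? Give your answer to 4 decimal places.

Let h(s) be the probability of absorption at Resolved starting from transient state s. Then h(Resolved) = 1 and h(Tier 2) = 0. By first-step analysis:
h(Tier 3) = 0.1·0 + 0.4·1 + 0.4·h(Tier 3) + 0.1·h(Escalated)
h(Escalated) = 0.2·0 + 0.3·1 + 0.2·h(Tier 3) + 0.3·h(Escalated)
Solving: h(Tier 3) = 0.7750, h(Escalated) = 0.6500.
Starting from Tier 3, the probability is 0.7750.

0.7750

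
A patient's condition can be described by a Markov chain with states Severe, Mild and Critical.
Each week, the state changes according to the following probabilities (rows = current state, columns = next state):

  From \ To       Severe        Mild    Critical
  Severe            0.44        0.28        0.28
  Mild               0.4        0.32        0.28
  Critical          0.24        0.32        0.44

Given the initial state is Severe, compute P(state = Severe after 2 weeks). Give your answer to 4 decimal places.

0.3728

Sum over the intermediate state after 1 week:
P = P(Severe→Severe)·P(Severe→Severe) + P(Severe→Mild)·P(Mild→Severe) + P(Severe→Critical)·P(Critical→Severe)
  = 0.44×0.44 + 0.28×0.4 + 0.28×0.24
  = 0.1936 + 0.1120 + 0.0672 = 0.3728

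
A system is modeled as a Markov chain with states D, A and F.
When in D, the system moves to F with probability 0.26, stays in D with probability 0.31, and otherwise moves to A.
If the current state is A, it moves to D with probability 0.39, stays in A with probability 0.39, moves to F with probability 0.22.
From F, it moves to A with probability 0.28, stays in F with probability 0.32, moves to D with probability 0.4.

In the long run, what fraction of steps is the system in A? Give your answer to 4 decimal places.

0.3759

Let the stationary distribution be π with π = πP and π_1 + π_2 + π_3 = 1.
π_1 = 0.31·π_1 + 0.39·π_2 + 0.4·π_3
π_2 = 0.43·π_1 + 0.39·π_2 + 0.28·π_3
Solving with the normalization constraint gives π = (0.3635, 0.3759, 0.2606).
So the stationary probability of A is 0.3759.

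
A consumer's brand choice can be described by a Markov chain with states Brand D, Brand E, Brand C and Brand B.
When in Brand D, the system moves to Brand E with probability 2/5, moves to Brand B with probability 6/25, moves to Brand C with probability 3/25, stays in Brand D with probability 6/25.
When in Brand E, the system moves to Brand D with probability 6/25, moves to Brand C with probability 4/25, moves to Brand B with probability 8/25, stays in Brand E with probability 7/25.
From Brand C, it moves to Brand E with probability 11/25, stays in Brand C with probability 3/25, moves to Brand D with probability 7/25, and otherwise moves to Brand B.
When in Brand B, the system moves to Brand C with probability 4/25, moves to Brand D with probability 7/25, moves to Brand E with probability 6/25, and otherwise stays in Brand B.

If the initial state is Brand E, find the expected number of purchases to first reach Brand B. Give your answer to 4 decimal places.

Let t(s) be the expected number of purchases to first reach Brand B from state s, with t(Brand B) = 0. Conditioning on the first purchase:
t(Brand D) = 1 + 0.24·t(Brand D) + 0.4·t(Brand E) + 0.12·t(Brand C)
t(Brand E) = 1 + 0.24·t(Brand D) + 0.28·t(Brand E) + 0.16·t(Brand C)
t(Brand C) = 1 + 0.28·t(Brand D) + 0.44·t(Brand E) + 0.12·t(Brand C)
Solving: t(Brand D) = 3.8730, t(Brand E) = 3.6070, t(Brand C) = 4.1722.
Expected purchases from Brand E to Brand B: 3.6070.

3.6070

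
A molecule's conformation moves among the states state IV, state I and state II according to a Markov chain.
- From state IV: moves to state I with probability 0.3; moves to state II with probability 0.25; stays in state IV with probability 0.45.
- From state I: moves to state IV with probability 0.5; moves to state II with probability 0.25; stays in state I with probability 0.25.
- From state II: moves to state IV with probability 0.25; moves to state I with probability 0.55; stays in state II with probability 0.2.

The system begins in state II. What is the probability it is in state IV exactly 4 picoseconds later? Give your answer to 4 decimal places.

Propagate the distribution vector 4 picoseconds from state II.
After 0 picoseconds: (0.0000, 0.0000, 1.0000)
After 1 picosecond: (0.2500, 0.5500, 0.2000)
After 2 picoseconds: (0.4375, 0.3225, 0.2400)
After 3 picoseconds: (0.4181, 0.3439, 0.2380)
After 4 picoseconds: (0.4196, 0.3423, 0.2381)
P(in state IV after 4 picoseconds) = 0.4196

0.4196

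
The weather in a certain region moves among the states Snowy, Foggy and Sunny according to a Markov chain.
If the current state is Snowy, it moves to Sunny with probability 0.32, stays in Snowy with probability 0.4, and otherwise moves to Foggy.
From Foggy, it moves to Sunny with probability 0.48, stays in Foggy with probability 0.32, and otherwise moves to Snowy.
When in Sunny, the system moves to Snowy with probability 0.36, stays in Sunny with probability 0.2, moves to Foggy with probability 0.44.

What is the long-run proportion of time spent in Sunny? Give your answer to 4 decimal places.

0.3354

Let the stationary distribution be π with π = πP and π_1 + π_2 + π_3 = 1.
π_1 = 0.4·π_1 + 0.2·π_2 + 0.36·π_3
π_2 = 0.28·π_1 + 0.32·π_2 + 0.44·π_3
Solving with the normalization constraint gives π = (0.3171, 0.3476, 0.3354).
So the stationary probability of Sunny is 0.3354.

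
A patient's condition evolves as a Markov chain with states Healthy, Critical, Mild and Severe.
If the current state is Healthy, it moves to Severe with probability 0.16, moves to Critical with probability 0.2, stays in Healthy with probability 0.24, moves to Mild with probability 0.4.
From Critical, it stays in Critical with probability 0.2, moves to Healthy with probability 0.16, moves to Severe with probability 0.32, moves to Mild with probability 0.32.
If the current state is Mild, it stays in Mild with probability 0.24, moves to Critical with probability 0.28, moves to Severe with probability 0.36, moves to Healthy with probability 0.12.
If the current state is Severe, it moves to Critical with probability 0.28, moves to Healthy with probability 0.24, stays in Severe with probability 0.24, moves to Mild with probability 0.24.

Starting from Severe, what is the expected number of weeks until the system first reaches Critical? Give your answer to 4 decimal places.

3.7962

Let t(s) be the expected number of weeks to first reach Critical from state s, with t(Critical) = 0. Conditioning on the first week:
t(Healthy) = 1 + 0.24·t(Healthy) + 0.4·t(Mild) + 0.16·t(Severe)
t(Mild) = 1 + 0.12·t(Healthy) + 0.24·t(Mild) + 0.36·t(Severe)
t(Severe) = 1 + 0.24·t(Healthy) + 0.24·t(Mild) + 0.24·t(Severe)
Solving: t(Healthy) = 4.0942, t(Mild) = 3.7604, t(Severe) = 3.7962.
Expected weeks from Severe to Critical: 3.7962.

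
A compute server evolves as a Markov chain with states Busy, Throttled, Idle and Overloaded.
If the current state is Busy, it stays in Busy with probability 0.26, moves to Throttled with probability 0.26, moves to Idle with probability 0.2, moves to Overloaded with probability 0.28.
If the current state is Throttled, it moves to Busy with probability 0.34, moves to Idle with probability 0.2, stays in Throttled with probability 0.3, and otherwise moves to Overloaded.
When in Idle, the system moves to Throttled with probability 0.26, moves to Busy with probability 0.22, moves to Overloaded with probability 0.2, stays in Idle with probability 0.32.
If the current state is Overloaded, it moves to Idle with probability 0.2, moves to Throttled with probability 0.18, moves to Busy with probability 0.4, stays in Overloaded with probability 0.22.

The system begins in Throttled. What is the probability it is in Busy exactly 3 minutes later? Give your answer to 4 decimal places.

Propagate the distribution vector 3 minutes from Throttled.
After 0 minutes: (0.0000, 1.0000, 0.0000, 0.0000)
After 1 minute: (0.3400, 0.3000, 0.2000, 0.1600)
After 2 minutes: (0.2984, 0.2592, 0.2240, 0.2184)
After 3 minutes: (0.3024, 0.2529, 0.2269, 0.2179)
P(in Busy after 3 minutes) = 0.3024

0.3024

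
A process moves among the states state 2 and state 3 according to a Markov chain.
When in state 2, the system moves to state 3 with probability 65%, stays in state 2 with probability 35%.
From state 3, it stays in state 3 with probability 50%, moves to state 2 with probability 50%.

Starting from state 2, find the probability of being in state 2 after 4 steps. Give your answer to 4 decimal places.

Propagate the distribution vector 4 steps from state 2.
After 0 steps: (1.0000, 0.0000)
After 1 step: (0.3500, 0.6500)
After 2 steps: (0.4475, 0.5525)
After 3 steps: (0.4329, 0.5671)
After 4 steps: (0.4351, 0.5649)
P(in state 2 after 4 steps) = 0.4351

0.4351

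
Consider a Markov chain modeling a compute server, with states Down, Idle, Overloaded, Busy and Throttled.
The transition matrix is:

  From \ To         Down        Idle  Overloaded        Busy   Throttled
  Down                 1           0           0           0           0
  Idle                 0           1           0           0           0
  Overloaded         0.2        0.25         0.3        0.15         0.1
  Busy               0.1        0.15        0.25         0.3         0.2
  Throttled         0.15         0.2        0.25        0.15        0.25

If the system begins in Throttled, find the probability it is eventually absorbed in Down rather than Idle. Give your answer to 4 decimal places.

0.4303

Let h(s) be the probability of absorption at Down starting from transient state s. Then h(Down) = 1 and h(Idle) = 0. By first-step analysis:
h(Overloaded) = 0.2·1 + 0.25·0 + 0.3·h(Overloaded) + 0.15·h(Busy) + 0.1·h(Throttled)
h(Busy) = 0.1·1 + 0.15·0 + 0.25·h(Overloaded) + 0.3·h(Busy) + 0.2·h(Throttled)
h(Throttled) = 0.15·1 + 0.2·0 + 0.25·h(Overloaded) + 0.15·h(Busy) + 0.25·h(Throttled)
Solving: h(Overloaded) = 0.4376, h(Busy) = 0.4221, h(Throttled) = 0.4303.
Starting from Throttled, the probability is 0.4303.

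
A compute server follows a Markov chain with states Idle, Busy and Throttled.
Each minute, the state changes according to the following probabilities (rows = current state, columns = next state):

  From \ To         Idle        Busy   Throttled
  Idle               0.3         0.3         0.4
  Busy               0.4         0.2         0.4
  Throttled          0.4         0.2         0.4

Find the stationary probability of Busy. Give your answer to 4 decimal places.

Let the stationary distribution be π with π = πP and π_1 + π_2 + π_3 = 1.
π_1 = 0.3·π_1 + 0.4·π_2 + 0.4·π_3
π_2 = 0.3·π_1 + 0.2·π_2 + 0.2·π_3
Solving with the normalization constraint gives π = (0.3636, 0.2364, 0.4000).
So the stationary probability of Busy is 0.2364.

0.2364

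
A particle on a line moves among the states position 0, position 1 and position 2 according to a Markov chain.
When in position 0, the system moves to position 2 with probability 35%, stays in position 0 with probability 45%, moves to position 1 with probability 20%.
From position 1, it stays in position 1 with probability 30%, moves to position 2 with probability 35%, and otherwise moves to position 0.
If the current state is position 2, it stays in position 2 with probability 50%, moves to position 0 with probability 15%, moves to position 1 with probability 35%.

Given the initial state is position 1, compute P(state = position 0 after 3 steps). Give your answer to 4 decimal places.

0.3010

Propagate the distribution vector 3 steps from position 1.
After 0 steps: (0.0000, 1.0000, 0.0000)
After 1 step: (0.3500, 0.3000, 0.3500)
After 2 steps: (0.3150, 0.2825, 0.4025)
After 3 steps: (0.3010, 0.2886, 0.4104)
P(in position 0 after 3 steps) = 0.3010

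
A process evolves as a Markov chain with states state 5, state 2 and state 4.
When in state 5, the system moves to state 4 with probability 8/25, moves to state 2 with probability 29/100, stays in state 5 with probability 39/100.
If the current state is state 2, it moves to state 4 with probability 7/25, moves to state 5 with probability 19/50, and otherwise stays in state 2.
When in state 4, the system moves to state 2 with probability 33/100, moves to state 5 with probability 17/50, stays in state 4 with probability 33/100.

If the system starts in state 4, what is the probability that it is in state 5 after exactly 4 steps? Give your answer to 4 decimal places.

0.3713

Propagate the distribution vector 4 steps from state 4.
After 0 steps: (0.0000, 0.0000, 1.0000)
After 1 step: (0.3400, 0.3300, 0.3300)
After 2 steps: (0.3702, 0.3197, 0.3101)
After 3 steps: (0.3713, 0.3184, 0.3103)
After 4 steps: (0.3713, 0.3183, 0.3104)
P(in state 5 after 4 steps) = 0.3713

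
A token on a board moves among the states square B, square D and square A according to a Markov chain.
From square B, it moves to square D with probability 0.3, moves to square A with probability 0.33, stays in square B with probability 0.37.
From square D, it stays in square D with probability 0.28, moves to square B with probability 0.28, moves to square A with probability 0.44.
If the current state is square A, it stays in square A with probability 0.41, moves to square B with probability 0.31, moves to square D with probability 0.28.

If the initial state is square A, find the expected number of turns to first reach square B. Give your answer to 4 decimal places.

Let t(s) be the expected number of turns to first reach square B from state s, with t(square B) = 0. Conditioning on the first turn:
t(square D) = 1 + 0.28·t(square D) + 0.44·t(square A)
t(square A) = 1 + 0.28·t(square D) + 0.41·t(square A)
Solving: t(square D) = 3.4151, t(square A) = 3.3156.
Expected turns from square A to square B: 3.3156.

3.3156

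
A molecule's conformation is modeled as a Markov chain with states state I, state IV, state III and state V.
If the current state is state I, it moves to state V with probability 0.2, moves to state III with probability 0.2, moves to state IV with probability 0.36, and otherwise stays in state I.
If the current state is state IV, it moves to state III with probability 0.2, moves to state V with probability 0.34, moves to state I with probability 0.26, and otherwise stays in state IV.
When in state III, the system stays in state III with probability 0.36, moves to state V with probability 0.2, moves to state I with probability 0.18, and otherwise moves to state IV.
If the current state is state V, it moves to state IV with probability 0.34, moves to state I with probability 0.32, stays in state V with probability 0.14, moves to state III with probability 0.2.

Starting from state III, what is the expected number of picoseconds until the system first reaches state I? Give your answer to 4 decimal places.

4.3060

Let t(s) be the expected number of picoseconds to first reach state I from state s, with t(state I) = 0. Conditioning on the first picosecond:
t(state IV) = 1 + 0.2·t(state IV) + 0.2·t(state III) + 0.34·t(state V)
t(state III) = 1 + 0.26·t(state IV) + 0.36·t(state III) + 0.2·t(state V)
t(state V) = 1 + 0.34·t(state IV) + 0.2·t(state III) + 0.14·t(state V)
Solving: t(state IV) = 3.9019, t(state III) = 4.3060, t(state V) = 3.7068.
Expected picoseconds from state III to state I: 4.3060.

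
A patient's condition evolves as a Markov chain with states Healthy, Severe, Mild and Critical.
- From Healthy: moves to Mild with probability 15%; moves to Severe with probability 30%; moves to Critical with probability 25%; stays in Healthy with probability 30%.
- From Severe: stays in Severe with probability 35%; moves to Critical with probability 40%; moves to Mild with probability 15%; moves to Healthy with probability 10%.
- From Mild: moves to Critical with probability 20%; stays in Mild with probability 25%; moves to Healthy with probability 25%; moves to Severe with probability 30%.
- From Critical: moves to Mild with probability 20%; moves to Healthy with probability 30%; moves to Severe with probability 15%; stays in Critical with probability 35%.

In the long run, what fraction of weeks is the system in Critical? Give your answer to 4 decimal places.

0.3120

Let the stationary distribution be π with π = πP and π_1 + π_2 + π_3 + π_4 = 1.
π_1 = 0.3·π_1 + 0.1·π_2 + 0.25·π_3 + 0.3·π_4
π_2 = 0.3·π_1 + 0.35·π_2 + 0.3·π_3 + 0.15·π_4
π_3 = 0.15·π_1 + 0.15·π_2 + 0.25·π_3 + 0.2·π_4
Solving with the normalization constraint gives π = (0.2375, 0.2665, 0.1840, 0.3120).
So the stationary probability of Critical is 0.3120.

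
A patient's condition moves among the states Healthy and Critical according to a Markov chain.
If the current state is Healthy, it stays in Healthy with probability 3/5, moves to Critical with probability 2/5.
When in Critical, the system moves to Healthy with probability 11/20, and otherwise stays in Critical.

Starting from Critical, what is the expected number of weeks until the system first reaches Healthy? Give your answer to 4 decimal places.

Let t(s) be the expected number of weeks to first reach Healthy from state s, with t(Healthy) = 0. Conditioning on the first week:
t(Critical) = 1 + 0.45·t(Critical)
Solving: t(Critical) = 1.8182.
Expected weeks from Critical to Healthy: 1.8182.

1.8182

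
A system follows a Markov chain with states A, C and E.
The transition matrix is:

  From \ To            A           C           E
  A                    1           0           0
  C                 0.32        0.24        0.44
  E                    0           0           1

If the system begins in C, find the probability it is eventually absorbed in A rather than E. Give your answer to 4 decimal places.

0.4211

Let h(s) be the probability of absorption at A starting from transient state s. Then h(A) = 1 and h(E) = 0. By first-step analysis:
h(C) = 0.32·1 + 0.24·h(C) + 0.44·0
Solving: h(C) = 0.4211.
Starting from C, the probability is 0.4211.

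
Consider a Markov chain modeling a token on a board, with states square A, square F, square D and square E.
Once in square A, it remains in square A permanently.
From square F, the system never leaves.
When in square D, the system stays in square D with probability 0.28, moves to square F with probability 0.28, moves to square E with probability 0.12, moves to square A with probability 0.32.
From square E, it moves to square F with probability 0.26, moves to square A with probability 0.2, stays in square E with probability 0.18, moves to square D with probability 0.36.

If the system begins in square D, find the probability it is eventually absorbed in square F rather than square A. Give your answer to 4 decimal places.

0.4766

Let h(s) be the probability of absorption at square F starting from transient state s. Then h(square F) = 1 and h(square A) = 0. By first-step analysis:
h(square D) = 0.32·0 + 0.28·1 + 0.28·h(square D) + 0.12·h(square E)
h(square E) = 0.2·0 + 0.26·1 + 0.36·h(square D) + 0.18·h(square E)
Solving: h(square D) = 0.4766, h(square E) = 0.5263.
Starting from square D, the probability is 0.4766.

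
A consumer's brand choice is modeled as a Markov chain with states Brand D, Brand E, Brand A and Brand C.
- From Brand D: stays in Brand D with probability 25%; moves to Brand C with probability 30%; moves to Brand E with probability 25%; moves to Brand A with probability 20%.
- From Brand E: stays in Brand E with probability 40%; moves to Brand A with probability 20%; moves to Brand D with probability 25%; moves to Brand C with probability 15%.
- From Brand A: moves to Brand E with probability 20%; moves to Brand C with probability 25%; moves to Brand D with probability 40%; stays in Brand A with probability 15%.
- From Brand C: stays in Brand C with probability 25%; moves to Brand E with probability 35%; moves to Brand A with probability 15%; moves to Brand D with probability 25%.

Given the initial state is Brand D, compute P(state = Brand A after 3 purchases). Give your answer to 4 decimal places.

0.1794

Propagate the distribution vector 3 purchases from Brand D.
After 0 purchases: (1.0000, 0.0000, 0.0000, 0.0000)
After 1 purchase: (0.2500, 0.2500, 0.2000, 0.3000)
After 2 purchases: (0.2800, 0.3075, 0.1750, 0.2375)
After 3 purchases: (0.2763, 0.3111, 0.1794, 0.2333)
P(in Brand A after 3 purchases) = 0.1794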